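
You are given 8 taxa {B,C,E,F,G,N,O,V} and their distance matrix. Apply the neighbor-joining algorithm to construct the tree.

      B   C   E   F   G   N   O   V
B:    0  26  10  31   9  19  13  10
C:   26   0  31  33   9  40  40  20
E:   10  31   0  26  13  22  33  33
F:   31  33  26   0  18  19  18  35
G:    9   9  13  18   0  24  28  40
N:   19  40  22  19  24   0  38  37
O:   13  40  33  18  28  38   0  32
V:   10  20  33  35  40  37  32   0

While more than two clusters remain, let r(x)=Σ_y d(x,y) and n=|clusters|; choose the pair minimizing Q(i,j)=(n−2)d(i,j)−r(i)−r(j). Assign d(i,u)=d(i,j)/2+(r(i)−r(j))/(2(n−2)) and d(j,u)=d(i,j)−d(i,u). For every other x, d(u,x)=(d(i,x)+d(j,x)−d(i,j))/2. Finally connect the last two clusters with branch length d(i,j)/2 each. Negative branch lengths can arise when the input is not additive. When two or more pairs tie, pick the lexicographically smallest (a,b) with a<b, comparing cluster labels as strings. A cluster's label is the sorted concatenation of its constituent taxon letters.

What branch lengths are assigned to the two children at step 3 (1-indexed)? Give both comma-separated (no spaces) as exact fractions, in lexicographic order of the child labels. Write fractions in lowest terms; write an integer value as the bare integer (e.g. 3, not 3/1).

-25/8,105/8

iteration 1: select C,G (d=9, Q=-286); attach at lengths (28/3, -1/3); label the merged cluster CG
  updated: d(B,CG)=13, d(CG,E)=35/2, d(CG,F)=21, d(CG,N)=55/2, d(CG,O)=59/2, d(CG,V)=51/2
iteration 2: select F,O (d=18, Q=-447/2); attach at lengths (153/20, 207/20); label the merged cluster FO
  updated: d(B,FO)=13, d(CG,FO)=65/4, d(E,FO)=41/2, d(FO,N)=39/2, d(FO,V)=49/2
iteration 3: select B,V (d=10, Q=-155); attach at lengths (-25/8, 105/8); label the merged cluster BV
  updated: d(BV,CG)=57/4, d(BV,E)=33/2, d(BV,FO)=55/4, d(BV,N)=23
iteration 4: select FO,N (d=39/2, Q=-207/2); attach at lengths (73/12, 161/12); label the merged cluster FNO
  updated: d(BV,FNO)=69/8, d(CG,FNO)=97/8, d(E,FNO)=23/2
iteration 5: select BV,CG (d=57/4, Q=-219/4); attach at lengths (6, 33/4); label the merged cluster BCGV
  updated: d(BCGV,E)=79/8, d(BCGV,FNO)=13/4
iteration 6: select BCGV,E (d=79/8, Q=-197/8); attach at lengths (13/16, 145/16); label the merged cluster BCEGV
  updated: d(BCEGV,FNO)=39/16
iteration 7: select BCEGV,FNO (d=39/16); attach at lengths (39/32, 39/32); label the merged cluster BCEFGNOV
final tree: ((((B:-25/8,V:105/8):6,(C:28/3,G:-1/3):33/4):13/16,E:145/16):39/32,((F:153/20,O:207/20):73/12,N:161/12):39/32)
total length: 1329/16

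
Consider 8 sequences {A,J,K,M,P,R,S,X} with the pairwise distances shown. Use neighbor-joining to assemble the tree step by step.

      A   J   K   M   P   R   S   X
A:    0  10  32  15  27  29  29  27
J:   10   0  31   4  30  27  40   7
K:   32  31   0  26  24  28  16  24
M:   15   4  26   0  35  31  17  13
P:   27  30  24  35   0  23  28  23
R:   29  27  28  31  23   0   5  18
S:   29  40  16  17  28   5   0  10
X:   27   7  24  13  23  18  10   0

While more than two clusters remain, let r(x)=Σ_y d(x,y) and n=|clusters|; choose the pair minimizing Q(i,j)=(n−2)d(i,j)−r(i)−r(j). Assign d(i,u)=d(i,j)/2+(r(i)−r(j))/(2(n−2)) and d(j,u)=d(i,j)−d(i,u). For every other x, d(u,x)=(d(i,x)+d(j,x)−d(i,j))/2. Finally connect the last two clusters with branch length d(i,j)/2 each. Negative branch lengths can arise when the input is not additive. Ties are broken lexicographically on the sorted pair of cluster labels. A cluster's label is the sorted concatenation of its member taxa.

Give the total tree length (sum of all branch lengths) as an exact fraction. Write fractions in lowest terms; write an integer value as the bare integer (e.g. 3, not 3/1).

2175/32

1. join R+S (d=5, Q=-276) ⇒ RS; edges |R|=23/6, |S|=7/6
  updated: d(A,RS)=53/2, d(J,RS)=31, d(K,RS)=39/2, d(M,RS)=43/2, d(P,RS)=23, d(RS,X)=23/2
2. join J+M (d=4, Q=-415/2) ⇒ JM; edges |J|=37/20, |M|=43/20
  updated: d(A,JM)=21/2, d(JM,K)=53/2, d(JM,P)=61/2, d(JM,RS)=97/4, d(JM,X)=8
3. join A+JM (d=21/2, Q=-723/4) ⇒ AJM; edges |A|=261/32, |JM|=75/32
  updated: d(AJM,K)=24, d(AJM,P)=47/2, d(AJM,RS)=161/8, d(AJM,X)=49/4
4. join AJM+X (d=49/4, Q=-911/8) ⇒ AJMX; edges |AJM|=367/48, |X|=221/48
  updated: d(AJMX,K)=143/8, d(AJMX,P)=137/8, d(AJMX,RS)=155/16
5. join AJMX+RS (d=155/16, Q=-155/2) ⇒ AJMRSX; edges |AJMX|=95/32, |RS|=215/32
  updated: d(AJMRSX,K)=443/32, d(AJMRSX,P)=487/32
6. join AJMRSX+K (d=443/32, Q=-849/16) ⇒ AJKMRSX; edges |AJMRSX|=81/32, |K|=181/16
  updated: d(AJKMRSX,P)=203/16
7. join AJKMRSX+P (d=203/16) ⇒ AJKMPRSX; edges |AJKMRSX|=203/32, |P|=203/32
final tree: (((((A:261/32,(J:37/20,M:43/20):75/32):367/48,X:221/48):95/32,(R:23/6,S:7/6):215/32):81/32,K:181/16):203/32,P:203/32)
total length: 2175/32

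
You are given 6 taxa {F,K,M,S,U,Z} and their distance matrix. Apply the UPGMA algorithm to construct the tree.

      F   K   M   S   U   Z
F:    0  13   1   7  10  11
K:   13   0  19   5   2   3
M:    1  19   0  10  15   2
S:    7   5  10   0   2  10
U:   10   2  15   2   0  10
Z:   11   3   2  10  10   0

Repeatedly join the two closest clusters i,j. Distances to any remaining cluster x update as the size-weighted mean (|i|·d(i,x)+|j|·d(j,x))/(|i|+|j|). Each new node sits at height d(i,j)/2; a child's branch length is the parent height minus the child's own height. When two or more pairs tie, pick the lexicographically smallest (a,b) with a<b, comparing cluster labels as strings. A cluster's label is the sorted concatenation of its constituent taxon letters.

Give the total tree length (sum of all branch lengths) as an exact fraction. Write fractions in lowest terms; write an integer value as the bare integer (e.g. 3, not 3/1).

step 1: merge (F,M) at d=1; branch lengths F→1/2, M→1/2; new cluster FM
  updated: d(FM,K)=16, d(FM,S)=17/2, d(FM,U)=25/2, d(FM,Z)=13/2
step 2: merge (K,U) at d=2; branch lengths K→1, U→1; new cluster KU
  updated: d(FM,KU)=57/4, d(KU,S)=7/2, d(KU,Z)=13/2
step 3: merge (KU,S) at d=7/2; branch lengths KU→3/4, S→7/4; new cluster KSU
  updated: d(FM,KSU)=37/3, d(KSU,Z)=23/3
step 4: merge (FM,Z) at d=13/2; branch lengths FM→11/4, Z→13/4; new cluster FMZ
  updated: d(FMZ,KSU)=97/9
step 5: merge (FMZ,KSU) at d=97/9; branch lengths FMZ→77/36, KSU→131/36; new cluster FKMSUZ
final tree: (((F:1/2,M:1/2):11/4,Z:13/4):77/36,((K:1,U:1):3/4,S:7/4):131/36)
total length: 311/18

311/18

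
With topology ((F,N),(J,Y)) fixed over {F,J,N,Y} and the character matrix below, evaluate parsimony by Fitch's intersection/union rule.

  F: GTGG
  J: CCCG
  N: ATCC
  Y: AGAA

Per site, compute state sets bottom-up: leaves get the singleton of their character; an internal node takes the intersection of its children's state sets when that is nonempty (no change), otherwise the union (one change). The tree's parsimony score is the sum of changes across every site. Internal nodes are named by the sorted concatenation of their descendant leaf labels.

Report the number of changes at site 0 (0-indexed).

2

site 0, node FN: F={G} ∪ N={A} → {A,G} (+1)
site 0, node JY: J={C} ∪ Y={A} → {A,C} (+1)
site 0, node FJNY: FN={A,G} ∩ JY={A,C} → {A} (+0)
site 1, node FN: F={T} ∩ N={T} → {T} (+0)
site 1, node JY: J={C} ∪ Y={G} → {C,G} (+1)
site 1, node FJNY: FN={T} ∪ JY={C,G} → {C,G,T} (+1)
site 2, node FN: F={G} ∪ N={C} → {C,G} (+1)
site 2, node JY: J={C} ∪ Y={A} → {A,C} (+1)
site 2, node FJNY: FN={C,G} ∩ JY={A,C} → {C} (+0)
site 3, node FN: F={G} ∪ N={C} → {C,G} (+1)
site 3, node JY: J={G} ∪ Y={A} → {A,G} (+1)
site 3, node FJNY: FN={C,G} ∩ JY={A,G} → {G} (+0)
per-site changes: [2, 2, 2, 2]; total = 8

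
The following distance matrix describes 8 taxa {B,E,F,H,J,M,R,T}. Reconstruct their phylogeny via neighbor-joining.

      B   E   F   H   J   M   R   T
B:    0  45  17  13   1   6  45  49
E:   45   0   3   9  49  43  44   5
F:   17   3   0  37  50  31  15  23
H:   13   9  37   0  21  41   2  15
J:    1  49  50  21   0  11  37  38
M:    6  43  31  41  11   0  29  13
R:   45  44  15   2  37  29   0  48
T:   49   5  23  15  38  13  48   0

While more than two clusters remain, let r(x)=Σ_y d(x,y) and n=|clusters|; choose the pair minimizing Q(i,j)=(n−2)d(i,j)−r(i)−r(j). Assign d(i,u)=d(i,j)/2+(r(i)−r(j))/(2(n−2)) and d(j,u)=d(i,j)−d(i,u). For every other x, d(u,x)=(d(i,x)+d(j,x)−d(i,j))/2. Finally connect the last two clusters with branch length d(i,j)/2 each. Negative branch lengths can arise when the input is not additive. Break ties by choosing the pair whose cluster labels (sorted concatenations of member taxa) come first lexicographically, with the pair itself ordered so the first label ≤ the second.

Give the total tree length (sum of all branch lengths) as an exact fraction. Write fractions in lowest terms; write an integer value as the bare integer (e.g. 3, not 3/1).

iteration 1: select B,J (d=1, Q=-377); attach at lengths (-25/12, 37/12); label the merged cluster BJ
  updated: d(BJ,E)=93/2, d(BJ,F)=33, d(BJ,H)=33/2, d(BJ,M)=8, d(BJ,R)=81/2, d(BJ,T)=43
iteration 2: select BJ,M (d=8, Q=-625/2); attach at lengths (25/4, 7/4); label the merged cluster BJM
  updated: d(BJM,E)=163/4, d(BJM,F)=28, d(BJM,H)=99/4, d(BJM,R)=123/4, d(BJM,T)=24
iteration 3: select H,R (d=2, Q=-439/2); attach at lengths (-11/2, 15/2); label the merged cluster HR
  updated: d(BJM,HR)=107/4, d(E,HR)=51/2, d(F,HR)=25, d(HR,T)=61/2
iteration 4: select BJM,HR (d=107/4, Q=-147); attach at lengths (46/3, 137/12); label the merged cluster BHJMR
  updated: d(BHJMR,E)=79/4, d(BHJMR,F)=105/8, d(BHJMR,T)=111/8
iteration 5: select BHJMR,T (d=111/8, Q=-487/8); attach at lengths (261/32, 183/32); label the merged cluster BHJMRT
  updated: d(BHJMRT,E)=87/16, d(BHJMRT,F)=89/8
iteration 6: select BHJMRT,E (d=87/16, Q=-313/16); attach at lengths (217/32, -43/32); label the merged cluster BEHJMRT
  updated: d(BEHJMRT,F)=139/32
iteration 7: select BEHJMRT,F (d=139/32); attach at lengths (139/64, 139/64); label the merged cluster BEFHJMRT
final tree: ((((((B:-25/12,J:37/12):25/4,M:7/4):46/3,(H:-11/2,R:15/2):137/12):261/32,T:183/32):217/32,E:-43/32):139/64,F:139/64)
total length: 1965/32

1965/32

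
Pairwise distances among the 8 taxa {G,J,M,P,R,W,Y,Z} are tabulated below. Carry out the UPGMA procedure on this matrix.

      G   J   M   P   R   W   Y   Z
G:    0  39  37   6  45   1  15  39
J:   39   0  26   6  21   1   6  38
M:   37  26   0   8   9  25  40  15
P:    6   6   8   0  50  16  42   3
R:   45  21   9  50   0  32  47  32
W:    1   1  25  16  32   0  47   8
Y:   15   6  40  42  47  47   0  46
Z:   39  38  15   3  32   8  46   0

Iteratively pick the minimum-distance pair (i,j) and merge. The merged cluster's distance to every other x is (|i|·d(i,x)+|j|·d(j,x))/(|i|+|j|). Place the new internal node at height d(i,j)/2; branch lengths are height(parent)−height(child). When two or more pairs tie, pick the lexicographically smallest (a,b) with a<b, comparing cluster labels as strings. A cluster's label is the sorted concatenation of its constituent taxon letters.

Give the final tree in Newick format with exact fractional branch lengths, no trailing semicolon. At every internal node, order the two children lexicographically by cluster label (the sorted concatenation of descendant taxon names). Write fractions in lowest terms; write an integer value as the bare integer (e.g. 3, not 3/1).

step 1: merge (G,W) at d=1; branch lengths G→1/2, W→1/2; new cluster GW
  updated: d(GW,J)=20, d(GW,M)=31, d(GW,P)=11, d(GW,R)=77/2, d(GW,Y)=31, d(GW,Z)=47/2
step 2: merge (P,Z) at d=3; branch lengths P→3/2, Z→3/2; new cluster PZ
  updated: d(GW,PZ)=69/4, d(J,PZ)=22, d(M,PZ)=23/2, d(PZ,R)=41, d(PZ,Y)=44
step 3: merge (J,Y) at d=6; branch lengths J→3, Y→3; new cluster JY
  updated: d(GW,JY)=51/2, d(JY,M)=33, d(JY,PZ)=33, d(JY,R)=34
step 4: merge (M,R) at d=9; branch lengths M→9/2, R→9/2; new cluster MR
  updated: d(GW,MR)=139/4, d(JY,MR)=67/2, d(MR,PZ)=105/4
step 5: merge (GW,PZ) at d=69/4; branch lengths GW→65/8, PZ→57/8; new cluster GPWZ
  updated: d(GPWZ,JY)=117/4, d(GPWZ,MR)=61/2
step 6: merge (GPWZ,JY) at d=117/4; branch lengths GPWZ→6, JY→93/8; new cluster GJPWYZ
  updated: d(GJPWYZ,MR)=63/2
step 7: merge (GJPWYZ,MR) at d=63/2; branch lengths GJPWYZ→9/8, MR→45/4; new cluster GJMPRWYZ
final tree: ((((G:1/2,W:1/2):65/8,(P:3/2,Z:3/2):57/8):6,(J:3,Y:3):93/8):9/8,(M:9/2,R:9/2):45/4)
total length: 257/4

((((G:1/2,W:1/2):65/8,(P:3/2,Z:3/2):57/8):6,(J:3,Y:3):93/8):9/8,(M:9/2,R:9/2):45/4)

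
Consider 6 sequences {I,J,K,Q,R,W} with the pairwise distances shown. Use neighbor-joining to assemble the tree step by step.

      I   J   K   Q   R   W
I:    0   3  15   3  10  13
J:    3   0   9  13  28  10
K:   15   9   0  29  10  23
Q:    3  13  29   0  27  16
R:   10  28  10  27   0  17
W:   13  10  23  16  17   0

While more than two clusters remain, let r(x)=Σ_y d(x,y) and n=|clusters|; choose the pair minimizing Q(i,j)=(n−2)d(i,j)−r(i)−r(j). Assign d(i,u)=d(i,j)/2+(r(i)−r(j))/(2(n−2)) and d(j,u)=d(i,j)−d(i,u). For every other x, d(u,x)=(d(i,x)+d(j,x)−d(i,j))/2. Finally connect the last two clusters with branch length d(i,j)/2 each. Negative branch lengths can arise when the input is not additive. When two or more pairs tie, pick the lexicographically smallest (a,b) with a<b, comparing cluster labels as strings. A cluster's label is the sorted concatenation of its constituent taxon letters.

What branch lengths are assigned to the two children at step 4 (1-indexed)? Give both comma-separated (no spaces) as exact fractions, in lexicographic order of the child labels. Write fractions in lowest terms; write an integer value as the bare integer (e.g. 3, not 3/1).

step 1: merge (K,R) at d=10, Q=-138; branch lengths K→17/4, R→23/4; new cluster KR
  updated: d(I,KR)=15/2, d(J,KR)=27/2, d(KR,Q)=23, d(KR,W)=15
step 2: merge (I,Q) at d=3, Q=-145/2; branch lengths I→-13/4, Q→25/4; new cluster IQ
  updated: d(IQ,J)=13/2, d(IQ,KR)=55/4, d(IQ,W)=13
step 3: merge (IQ,J) at d=13/2, Q=-201/4; branch lengths IQ→65/16, J→39/16; new cluster IJQ
  updated: d(IJQ,KR)=83/8, d(IJQ,W)=33/4
step 4: merge (IJQ,KR) at d=83/8, Q=-269/8; branch lengths IJQ→29/16, KR→137/16; new cluster IJKQR
  updated: d(IJKQR,W)=103/16
step 5: merge (IJKQR,W) at d=103/16; branch lengths IJKQR→103/32, W→103/32; new cluster IJKQRW
final tree: ((((I:-13/4,Q:25/4):65/16,J:39/16):29/16,(K:17/4,R:23/4):137/16):103/32,W:103/32)
total length: 581/16

29/16,137/16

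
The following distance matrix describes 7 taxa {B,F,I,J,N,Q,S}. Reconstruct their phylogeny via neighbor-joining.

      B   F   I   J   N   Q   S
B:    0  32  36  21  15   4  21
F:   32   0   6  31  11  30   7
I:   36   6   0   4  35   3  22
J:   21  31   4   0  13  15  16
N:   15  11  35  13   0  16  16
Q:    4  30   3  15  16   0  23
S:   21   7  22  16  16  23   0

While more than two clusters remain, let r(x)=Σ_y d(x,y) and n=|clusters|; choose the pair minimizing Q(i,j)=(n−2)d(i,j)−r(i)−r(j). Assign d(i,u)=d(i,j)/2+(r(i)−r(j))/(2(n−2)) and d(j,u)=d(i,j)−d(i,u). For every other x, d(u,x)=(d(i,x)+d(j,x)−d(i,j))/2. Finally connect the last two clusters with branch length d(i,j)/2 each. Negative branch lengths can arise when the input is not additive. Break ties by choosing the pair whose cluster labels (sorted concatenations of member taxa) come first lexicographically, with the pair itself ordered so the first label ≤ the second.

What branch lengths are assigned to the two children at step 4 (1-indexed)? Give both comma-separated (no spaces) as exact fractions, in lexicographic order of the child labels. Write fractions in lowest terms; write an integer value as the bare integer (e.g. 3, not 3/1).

step 1: merge (B,Q) at d=4, Q=-200; branch lengths B→29/5, Q→-9/5; new cluster BQ
  updated: d(BQ,F)=29, d(BQ,I)=35/2, d(BQ,J)=16, d(BQ,N)=27/2, d(BQ,S)=20
step 2: merge (I,J) at d=4, Q=-297/2; branch lengths I→41/16, J→23/16; new cluster IJ
  updated: d(BQ,IJ)=59/4, d(F,IJ)=33/2, d(IJ,N)=22, d(IJ,S)=17
step 3: merge (BQ,IJ) at d=59/4, Q=-413/4; branch lengths BQ→205/24, IJ→149/24; new cluster BIJQ
  updated: d(BIJQ,F)=123/8, d(BIJQ,N)=83/8, d(BIJQ,S)=89/8
step 4: merge (BIJQ,N) at d=83/8, Q=-107/2; branch lengths BIJQ→81/16, N→85/16; new cluster BIJNQ
  updated: d(BIJNQ,F)=8, d(BIJNQ,S)=67/8
step 5: merge (BIJNQ,F) at d=8, Q=-187/8; branch lengths BIJNQ→75/16, F→53/16; new cluster BFIJNQ
  updated: d(BFIJNQ,S)=59/16
step 6: merge (BFIJNQ,S) at d=59/16; branch lengths BFIJNQ→59/32, S→59/32; new cluster BFIJNQS
final tree: (((((B:29/5,Q:-9/5):205/24,(I:41/16,J:23/16):149/24):81/16,N:85/16):75/16,F:53/16):59/32,S:59/32)
total length: 717/16

81/16,85/16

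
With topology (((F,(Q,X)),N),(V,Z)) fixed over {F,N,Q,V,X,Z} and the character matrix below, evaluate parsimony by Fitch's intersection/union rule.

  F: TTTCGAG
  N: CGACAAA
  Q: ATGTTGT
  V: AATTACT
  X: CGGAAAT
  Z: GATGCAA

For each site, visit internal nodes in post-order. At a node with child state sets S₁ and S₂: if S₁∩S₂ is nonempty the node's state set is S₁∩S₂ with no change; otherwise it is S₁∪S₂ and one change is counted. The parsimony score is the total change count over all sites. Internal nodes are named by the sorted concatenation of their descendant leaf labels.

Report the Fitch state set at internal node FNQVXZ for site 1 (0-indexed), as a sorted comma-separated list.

site 0, node QX: Q={A} ∪ X={C} → {A,C} (+1)
site 0, node FQX: F={T} ∪ QX={A,C} → {A,C,T} (+1)
site 0, node FNQX: FQX={A,C,T} ∩ N={C} → {C} (+0)
site 0, node VZ: V={A} ∪ Z={G} → {A,G} (+1)
site 0, node FNQVXZ: FNQX={C} ∪ VZ={A,G} → {A,C,G} (+1)
site 1, node QX: Q={T} ∪ X={G} → {G,T} (+1)
site 1, node FQX: F={T} ∩ QX={G,T} → {T} (+0)
site 1, node FNQX: FQX={T} ∪ N={G} → {G,T} (+1)
site 1, node VZ: V={A} ∩ Z={A} → {A} (+0)
site 1, node FNQVXZ: FNQX={G,T} ∪ VZ={A} → {A,G,T} (+1)
site 2, node QX: Q={G} ∩ X={G} → {G} (+0)
site 2, node FQX: F={T} ∪ QX={G} → {G,T} (+1)
site 2, node FNQX: FQX={G,T} ∪ N={A} → {A,G,T} (+1)
site 2, node VZ: V={T} ∩ Z={T} → {T} (+0)
site 2, node FNQVXZ: FNQX={A,G,T} ∩ VZ={T} → {T} (+0)
site 3, node QX: Q={T} ∪ X={A} → {A,T} (+1)
site 3, node FQX: F={C} ∪ QX={A,T} → {A,C,T} (+1)
site 3, node FNQX: FQX={A,C,T} ∩ N={C} → {C} (+0)
site 3, node VZ: V={T} ∪ Z={G} → {G,T} (+1)
site 3, node FNQVXZ: FNQX={C} ∪ VZ={G,T} → {C,G,T} (+1)
site 4, node QX: Q={T} ∪ X={A} → {A,T} (+1)
site 4, node FQX: F={G} ∪ QX={A,T} → {A,G,T} (+1)
site 4, node FNQX: FQX={A,G,T} ∩ N={A} → {A} (+0)
site 4, node VZ: V={A} ∪ Z={C} → {A,C} (+1)
site 4, node FNQVXZ: FNQX={A} ∩ VZ={A,C} → {A} (+0)
site 5, node QX: Q={G} ∪ X={A} → {A,G} (+1)
site 5, node FQX: F={A} ∩ QX={A,G} → {A} (+0)
site 5, node FNQX: FQX={A} ∩ N={A} → {A} (+0)
site 5, node VZ: V={C} ∪ Z={A} → {A,C} (+1)
site 5, node FNQVXZ: FNQX={A} ∩ VZ={A,C} → {A} (+0)
site 6, node QX: Q={T} ∩ X={T} → {T} (+0)
site 6, node FQX: F={G} ∪ QX={T} → {G,T} (+1)
site 6, node FNQX: FQX={G,T} ∪ N={A} → {A,G,T} (+1)
site 6, node VZ: V={T} ∪ Z={A} → {A,T} (+1)
site 6, node FNQVXZ: FNQX={A,G,T} ∩ VZ={A,T} → {A,T} (+0)
per-site changes: [4, 3, 2, 4, 3, 2, 3]; total = 21

A,G,T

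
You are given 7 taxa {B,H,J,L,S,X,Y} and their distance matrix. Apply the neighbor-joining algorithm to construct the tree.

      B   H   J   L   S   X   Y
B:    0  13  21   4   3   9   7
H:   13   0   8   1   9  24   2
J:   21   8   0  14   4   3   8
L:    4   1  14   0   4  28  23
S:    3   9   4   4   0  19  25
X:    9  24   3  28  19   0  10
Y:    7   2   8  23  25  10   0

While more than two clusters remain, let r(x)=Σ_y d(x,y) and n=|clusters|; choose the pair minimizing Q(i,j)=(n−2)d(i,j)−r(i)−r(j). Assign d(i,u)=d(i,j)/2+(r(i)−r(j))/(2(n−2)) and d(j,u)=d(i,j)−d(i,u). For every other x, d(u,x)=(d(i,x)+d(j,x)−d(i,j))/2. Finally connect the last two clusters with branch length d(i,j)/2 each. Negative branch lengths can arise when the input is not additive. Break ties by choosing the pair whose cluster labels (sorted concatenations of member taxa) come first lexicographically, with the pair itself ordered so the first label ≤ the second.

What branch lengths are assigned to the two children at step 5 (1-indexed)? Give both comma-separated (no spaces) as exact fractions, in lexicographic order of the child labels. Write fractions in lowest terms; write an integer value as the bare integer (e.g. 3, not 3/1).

37/32,181/32

1. join J+X (d=3, Q=-136) ⇒ JX; edges |J|=-2, |X|=5
  updated: d(B,JX)=27/2, d(H,JX)=29/2, d(JX,L)=39/2, d(JX,S)=10, d(JX,Y)=15/2
2. join JX+Y (d=15/2, Q=-199/2) ⇒ JXY; edges |JX|=61/16, |Y|=59/16
  updated: d(B,JXY)=13/2, d(H,JXY)=9/2, d(JXY,L)=35/2, d(JXY,S)=55/4
3. join H+JXY (d=9/2, Q=-225/4) ⇒ HJXY; edges |H|=-5/24, |JXY|=113/24
  updated: d(B,HJXY)=15/2, d(HJXY,L)=7, d(HJXY,S)=73/8
4. join B+S (d=3, Q=-197/8) ⇒ BS; edges |B|=35/32, |S|=61/32
  updated: d(BS,HJXY)=109/16, d(BS,L)=5/2
5. join BS+HJXY (d=109/16, Q=-261/16) ⇒ BHJSXY; edges |BS|=37/32, |HJXY|=181/32
  updated: d(BHJSXY,L)=43/32
6. join BHJSXY+L (d=43/32) ⇒ BHJLSXY; edges |BHJSXY|=43/64, |L|=43/64
final tree: (((B:35/32,S:61/32):37/32,(H:-5/24,((J:-2,X:5):61/16,Y:59/16):113/24):181/32):43/64,L:43/64)
total length: 837/32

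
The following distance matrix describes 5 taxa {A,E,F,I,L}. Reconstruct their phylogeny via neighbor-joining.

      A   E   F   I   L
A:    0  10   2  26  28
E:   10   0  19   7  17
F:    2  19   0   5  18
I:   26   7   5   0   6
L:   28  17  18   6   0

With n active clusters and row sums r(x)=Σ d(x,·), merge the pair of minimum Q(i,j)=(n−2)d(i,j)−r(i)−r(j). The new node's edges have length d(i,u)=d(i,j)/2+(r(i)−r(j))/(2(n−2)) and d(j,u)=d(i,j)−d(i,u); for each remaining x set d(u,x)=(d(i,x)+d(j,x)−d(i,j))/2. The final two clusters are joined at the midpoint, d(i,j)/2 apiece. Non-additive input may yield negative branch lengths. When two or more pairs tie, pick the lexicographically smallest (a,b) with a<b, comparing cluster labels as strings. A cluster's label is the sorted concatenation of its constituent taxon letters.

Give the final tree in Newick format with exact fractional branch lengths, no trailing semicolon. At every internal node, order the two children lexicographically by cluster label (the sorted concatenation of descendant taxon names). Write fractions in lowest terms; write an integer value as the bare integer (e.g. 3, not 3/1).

iteration 1: select A,F (d=2, Q=-104); attach at lengths (14/3, -8/3); label the merged cluster AF
  updated: d(AF,E)=27/2, d(AF,I)=29/2, d(AF,L)=22
iteration 2: select AF,E (d=27/2, Q=-121/2); attach at lengths (79/8, 29/8); label the merged cluster AEF
  updated: d(AEF,I)=4, d(AEF,L)=51/4
iteration 3: select AEF,I (d=4, Q=-91/4); attach at lengths (43/8, -11/8); label the merged cluster AEFI
  updated: d(AEFI,L)=59/8
iteration 4: select AEFI,L (d=59/8); attach at lengths (59/16, 59/16); label the merged cluster AEFIL
final tree: ((((A:14/3,F:-8/3):79/8,E:29/8):43/8,I:-11/8):59/16,L:59/16)
total length: 215/8

((((A:14/3,F:-8/3):79/8,E:29/8):43/8,I:-11/8):59/16,L:59/16)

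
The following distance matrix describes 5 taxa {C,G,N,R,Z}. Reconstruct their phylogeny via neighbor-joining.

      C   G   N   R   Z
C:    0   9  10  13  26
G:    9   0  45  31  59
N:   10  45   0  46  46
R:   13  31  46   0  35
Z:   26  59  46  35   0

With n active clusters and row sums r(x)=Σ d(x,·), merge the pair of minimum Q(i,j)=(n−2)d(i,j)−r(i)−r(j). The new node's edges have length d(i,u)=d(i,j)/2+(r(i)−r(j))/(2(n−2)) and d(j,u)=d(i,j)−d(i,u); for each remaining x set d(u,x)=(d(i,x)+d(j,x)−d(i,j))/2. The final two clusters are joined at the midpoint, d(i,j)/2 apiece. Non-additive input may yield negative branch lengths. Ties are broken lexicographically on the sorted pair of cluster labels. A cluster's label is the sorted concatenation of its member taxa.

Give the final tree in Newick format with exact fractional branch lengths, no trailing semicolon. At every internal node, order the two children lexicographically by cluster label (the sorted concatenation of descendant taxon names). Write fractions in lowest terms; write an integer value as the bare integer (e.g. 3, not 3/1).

1. join R+Z (d=35, Q=-186) ⇒ RZ; edges |R|=32/3, |Z|=73/3
  updated: d(C,RZ)=2, d(G,RZ)=55/2, d(N,RZ)=57/2
2. join C+G (d=9, Q=-169/2) ⇒ CG; edges |C|=-85/8, |G|=157/8
  updated: d(CG,N)=23, d(CG,RZ)=41/4
3. join CG+N (d=23, Q=-247/4) ⇒ CGN; edges |CG|=19/8, |N|=165/8
  updated: d(CGN,RZ)=63/8
4. join CGN+RZ (d=63/8) ⇒ CGNRZ; edges |CGN|=63/16, |RZ|=63/16
final tree: (((C:-85/8,G:157/8):19/8,N:165/8):63/16,(R:32/3,Z:73/3):63/16)
total length: 599/8

(((C:-85/8,G:157/8):19/8,N:165/8):63/16,(R:32/3,Z:73/3):63/16)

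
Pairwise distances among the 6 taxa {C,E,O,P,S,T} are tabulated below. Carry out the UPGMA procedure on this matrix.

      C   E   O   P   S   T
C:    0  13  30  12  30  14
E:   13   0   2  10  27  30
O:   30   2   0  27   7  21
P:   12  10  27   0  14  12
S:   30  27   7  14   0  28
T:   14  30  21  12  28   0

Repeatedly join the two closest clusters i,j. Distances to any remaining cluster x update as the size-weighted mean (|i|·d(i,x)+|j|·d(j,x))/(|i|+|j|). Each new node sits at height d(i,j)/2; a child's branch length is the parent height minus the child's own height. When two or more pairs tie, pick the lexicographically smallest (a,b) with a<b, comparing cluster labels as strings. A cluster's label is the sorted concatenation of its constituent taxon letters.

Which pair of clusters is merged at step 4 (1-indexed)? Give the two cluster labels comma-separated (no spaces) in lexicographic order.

iteration 1: select E,O (d=2); attach at lengths (1, 1); label the merged cluster EO
  updated: d(C,EO)=43/2, d(EO,P)=37/2, d(EO,S)=17, d(EO,T)=51/2
iteration 2: select C,P (d=12); attach at lengths (6, 6); label the merged cluster CP
  updated: d(CP,EO)=20, d(CP,S)=22, d(CP,T)=13
iteration 3: select CP,T (d=13); attach at lengths (1/2, 13/2); label the merged cluster CPT
  updated: d(CPT,EO)=131/6, d(CPT,S)=24
iteration 4: select EO,S (d=17); attach at lengths (15/2, 17/2); label the merged cluster EOS
  updated: d(CPT,EOS)=203/9
iteration 5: select CPT,EOS (d=203/9); attach at lengths (43/9, 25/9); label the merged cluster CEOPST
final tree: (((C:6,P:6):1/2,T:13/2):43/9,((E:1,O:1):15/2,S:17/2):25/9)
total length: 401/9

EO,S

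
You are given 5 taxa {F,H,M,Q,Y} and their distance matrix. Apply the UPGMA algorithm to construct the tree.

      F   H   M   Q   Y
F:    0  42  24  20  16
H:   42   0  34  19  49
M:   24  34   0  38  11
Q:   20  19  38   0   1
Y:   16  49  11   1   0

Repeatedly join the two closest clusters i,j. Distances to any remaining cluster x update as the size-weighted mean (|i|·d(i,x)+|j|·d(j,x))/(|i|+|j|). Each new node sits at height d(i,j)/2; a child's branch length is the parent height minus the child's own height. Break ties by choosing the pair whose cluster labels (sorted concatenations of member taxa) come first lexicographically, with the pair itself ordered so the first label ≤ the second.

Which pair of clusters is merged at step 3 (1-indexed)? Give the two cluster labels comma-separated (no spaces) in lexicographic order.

FQY,M

1. join Q+Y (d=1) ⇒ QY; edges |Q|=1/2, |Y|=1/2
  updated: d(F,QY)=18, d(H,QY)=34, d(M,QY)=49/2
2. join F+QY (d=18) ⇒ FQY; edges |F|=9, |QY|=17/2
  updated: d(FQY,H)=110/3, d(FQY,M)=73/3
3. join FQY+M (d=73/3) ⇒ FMQY; edges |FQY|=19/6, |M|=73/6
  updated: d(FMQY,H)=36
4. join FMQY+H (d=36) ⇒ FHMQY; edges |FMQY|=35/6, |H|=18
final tree: (((F:9,(Q:1/2,Y:1/2):17/2):19/6,M:73/6):35/6,H:18)
total length: 173/3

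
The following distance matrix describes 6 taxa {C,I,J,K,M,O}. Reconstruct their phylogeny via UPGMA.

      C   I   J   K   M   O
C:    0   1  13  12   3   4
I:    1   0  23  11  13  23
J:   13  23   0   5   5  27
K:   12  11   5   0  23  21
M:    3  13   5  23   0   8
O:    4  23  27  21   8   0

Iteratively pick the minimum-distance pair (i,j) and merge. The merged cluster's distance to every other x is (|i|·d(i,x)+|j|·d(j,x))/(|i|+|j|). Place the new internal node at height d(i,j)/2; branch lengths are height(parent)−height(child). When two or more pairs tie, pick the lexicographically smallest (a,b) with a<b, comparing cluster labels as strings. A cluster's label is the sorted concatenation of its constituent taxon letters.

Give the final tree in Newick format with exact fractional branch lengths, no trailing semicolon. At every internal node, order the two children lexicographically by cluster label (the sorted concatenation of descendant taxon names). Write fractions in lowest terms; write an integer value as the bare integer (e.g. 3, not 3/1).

step 1: merge (C,I) at d=1; branch lengths C→1/2, I→1/2; new cluster CI
  updated: d(CI,J)=18, d(CI,K)=23/2, d(CI,M)=8, d(CI,O)=27/2
step 2: merge (J,K) at d=5; branch lengths J→5/2, K→5/2; new cluster JK
  updated: d(CI,JK)=59/4, d(JK,M)=14, d(JK,O)=24
step 3: merge (CI,M) at d=8; branch lengths CI→7/2, M→4; new cluster CIM
  updated: d(CIM,JK)=29/2, d(CIM,O)=35/3
step 4: merge (CIM,O) at d=35/3; branch lengths CIM→11/6, O→35/6; new cluster CIMO
  updated: d(CIMO,JK)=135/8
step 5: merge (CIMO,JK) at d=135/8; branch lengths CIMO→125/48, JK→95/16; new cluster CIJKMO
final tree: ((((C:1/2,I:1/2):7/2,M:4):11/6,O:35/6):125/48,(J:5/2,K:5/2):95/16)
total length: 713/24

((((C:1/2,I:1/2):7/2,M:4):11/6,O:35/6):125/48,(J:5/2,K:5/2):95/16)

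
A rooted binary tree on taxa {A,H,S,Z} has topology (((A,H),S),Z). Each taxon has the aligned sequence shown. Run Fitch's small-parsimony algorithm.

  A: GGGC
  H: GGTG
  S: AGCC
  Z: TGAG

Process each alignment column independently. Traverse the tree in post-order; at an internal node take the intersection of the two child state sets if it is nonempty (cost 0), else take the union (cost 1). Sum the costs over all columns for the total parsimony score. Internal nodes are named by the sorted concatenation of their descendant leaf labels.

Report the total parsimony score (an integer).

site 0, node AH: A={G} ∩ H={G} → {G} (+0)
site 0, node AHS: AH={G} ∪ S={A} → {A,G} (+1)
site 0, node AHSZ: AHS={A,G} ∪ Z={T} → {A,G,T} (+1)
site 1, node AH: A={G} ∩ H={G} → {G} (+0)
site 1, node AHS: AH={G} ∩ S={G} → {G} (+0)
site 1, node AHSZ: AHS={G} ∩ Z={G} → {G} (+0)
site 2, node AH: A={G} ∪ H={T} → {G,T} (+1)
site 2, node AHS: AH={G,T} ∪ S={C} → {C,G,T} (+1)
site 2, node AHSZ: AHS={C,G,T} ∪ Z={A} → {A,C,G,T} (+1)
site 3, node AH: A={C} ∪ H={G} → {C,G} (+1)
site 3, node AHS: AH={C,G} ∩ S={C} → {C} (+0)
site 3, node AHSZ: AHS={C} ∪ Z={G} → {C,G} (+1)
per-site changes: [2, 0, 3, 2]; total = 7

7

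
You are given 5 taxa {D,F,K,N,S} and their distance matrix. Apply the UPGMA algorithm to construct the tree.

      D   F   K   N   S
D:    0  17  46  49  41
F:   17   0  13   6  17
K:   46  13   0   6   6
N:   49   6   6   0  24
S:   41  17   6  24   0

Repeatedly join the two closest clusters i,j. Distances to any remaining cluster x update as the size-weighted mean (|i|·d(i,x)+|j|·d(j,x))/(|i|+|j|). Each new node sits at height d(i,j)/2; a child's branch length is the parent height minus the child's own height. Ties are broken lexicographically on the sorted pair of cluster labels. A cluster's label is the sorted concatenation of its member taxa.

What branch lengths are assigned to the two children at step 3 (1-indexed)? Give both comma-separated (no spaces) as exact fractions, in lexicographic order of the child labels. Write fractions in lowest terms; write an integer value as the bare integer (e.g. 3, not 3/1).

iteration 1: select F,N (d=6); attach at lengths (3, 3); label the merged cluster FN
  updated: d(D,FN)=33, d(FN,K)=19/2, d(FN,S)=41/2
iteration 2: select K,S (d=6); attach at lengths (3, 3); label the merged cluster KS
  updated: d(D,KS)=87/2, d(FN,KS)=15
iteration 3: select FN,KS (d=15); attach at lengths (9/2, 9/2); label the merged cluster FKNS
  updated: d(D,FKNS)=153/4
iteration 4: select D,FKNS (d=153/4); attach at lengths (153/8, 93/8); label the merged cluster DFKNS
final tree: (D:153/8,((F:3,N:3):9/2,(K:3,S:3):9/2):93/8)
total length: 207/4

9/2,9/2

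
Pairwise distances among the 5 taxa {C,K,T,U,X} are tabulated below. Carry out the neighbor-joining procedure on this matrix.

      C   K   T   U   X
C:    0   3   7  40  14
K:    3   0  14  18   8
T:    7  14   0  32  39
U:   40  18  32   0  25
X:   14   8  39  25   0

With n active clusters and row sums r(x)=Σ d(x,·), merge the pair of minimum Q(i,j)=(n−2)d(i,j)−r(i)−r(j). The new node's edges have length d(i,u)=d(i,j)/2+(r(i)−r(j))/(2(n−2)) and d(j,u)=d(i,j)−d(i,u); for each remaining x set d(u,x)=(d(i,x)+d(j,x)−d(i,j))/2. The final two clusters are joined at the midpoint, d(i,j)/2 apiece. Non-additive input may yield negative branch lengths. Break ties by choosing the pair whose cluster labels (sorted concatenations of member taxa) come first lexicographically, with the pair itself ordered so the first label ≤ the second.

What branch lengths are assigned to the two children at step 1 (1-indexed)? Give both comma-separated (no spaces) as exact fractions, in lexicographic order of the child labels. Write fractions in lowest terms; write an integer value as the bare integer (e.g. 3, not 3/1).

-7/6,49/6

iteration 1: select C,T (d=7, Q=-135); attach at lengths (-7/6, 49/6); label the merged cluster CT
  updated: d(CT,K)=5, d(CT,U)=65/2, d(CT,X)=23
iteration 2: select CT,K (d=5, Q=-163/2); attach at lengths (79/8, -39/8); label the merged cluster CKT
  updated: d(CKT,U)=91/4, d(CKT,X)=13
iteration 3: select CKT,U (d=91/4, Q=-243/4); attach at lengths (43/8, 139/8); label the merged cluster CKTU
  updated: d(CKTU,X)=61/8
iteration 4: select CKTU,X (d=61/8); attach at lengths (61/16, 61/16); label the merged cluster CKTUX
final tree: ((((C:-7/6,T:49/6):79/8,K:-39/8):43/8,U:139/8):61/16,X:61/16)
total length: 339/8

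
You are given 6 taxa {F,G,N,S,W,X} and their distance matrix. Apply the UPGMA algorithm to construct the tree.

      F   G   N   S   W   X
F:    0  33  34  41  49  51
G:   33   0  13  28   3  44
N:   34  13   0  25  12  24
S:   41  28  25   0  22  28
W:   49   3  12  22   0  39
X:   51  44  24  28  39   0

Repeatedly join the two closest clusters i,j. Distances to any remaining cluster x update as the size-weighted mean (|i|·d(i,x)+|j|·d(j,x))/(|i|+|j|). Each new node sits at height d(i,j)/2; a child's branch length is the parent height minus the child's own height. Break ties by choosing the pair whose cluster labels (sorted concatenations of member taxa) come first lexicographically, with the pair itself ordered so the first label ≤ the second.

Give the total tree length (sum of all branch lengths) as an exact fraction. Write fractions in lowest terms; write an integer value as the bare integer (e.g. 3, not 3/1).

iteration 1: select G,W (d=3); attach at lengths (3/2, 3/2); label the merged cluster GW
  updated: d(F,GW)=41, d(GW,N)=25/2, d(GW,S)=25, d(GW,X)=83/2
iteration 2: select GW,N (d=25/2); attach at lengths (19/4, 25/4); label the merged cluster GNW
  updated: d(F,GNW)=116/3, d(GNW,S)=25, d(GNW,X)=107/3
iteration 3: select GNW,S (d=25); attach at lengths (25/4, 25/2); label the merged cluster GNSW
  updated: d(F,GNSW)=157/4, d(GNSW,X)=135/4
iteration 4: select GNSW,X (d=135/4); attach at lengths (35/8, 135/8); label the merged cluster GNSWX
  updated: d(F,GNSWX)=208/5
iteration 5: select F,GNSWX (d=208/5); attach at lengths (104/5, 157/40); label the merged cluster FGNSWX
final tree: (F:104/5,((((G:3/2,W:3/2):19/4,N:25/4):25/4,S:25/2):35/8,X:135/8):157/40)
total length: 3149/40

3149/40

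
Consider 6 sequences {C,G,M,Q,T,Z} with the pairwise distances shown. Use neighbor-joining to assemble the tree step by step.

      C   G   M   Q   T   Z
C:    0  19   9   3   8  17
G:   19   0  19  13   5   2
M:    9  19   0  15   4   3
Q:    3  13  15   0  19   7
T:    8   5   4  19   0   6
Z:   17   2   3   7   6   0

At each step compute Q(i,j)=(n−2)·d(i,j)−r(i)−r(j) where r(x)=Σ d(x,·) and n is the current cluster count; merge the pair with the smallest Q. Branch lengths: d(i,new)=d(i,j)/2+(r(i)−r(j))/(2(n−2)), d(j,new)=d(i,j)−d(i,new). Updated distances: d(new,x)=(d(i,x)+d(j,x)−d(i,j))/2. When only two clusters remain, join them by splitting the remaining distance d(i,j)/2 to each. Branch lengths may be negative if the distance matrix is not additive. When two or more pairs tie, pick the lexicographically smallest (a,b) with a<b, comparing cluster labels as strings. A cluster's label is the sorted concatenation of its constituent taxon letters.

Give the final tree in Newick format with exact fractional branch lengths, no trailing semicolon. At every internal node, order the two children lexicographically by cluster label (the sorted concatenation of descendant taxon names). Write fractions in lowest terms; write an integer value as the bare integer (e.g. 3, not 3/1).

((((C:11/8,Q:13/8):61/8,M:23/8):15/8,(G:25/6,Z:-13/6):29/8):7/16,T:7/16)

1. join C+Q (d=3, Q=-101) ⇒ CQ; edges |C|=11/8, |Q|=13/8
  updated: d(CQ,G)=29/2, d(CQ,M)=21/2, d(CQ,T)=12, d(CQ,Z)=21/2
2. join G+Z (d=2, Q=-56) ⇒ GZ; edges |G|=25/6, |Z|=-13/6
  updated: d(CQ,GZ)=23/2, d(GZ,M)=10, d(GZ,T)=9/2
3. join CQ+M (d=21/2, Q=-75/2) ⇒ CMQ; edges |CQ|=61/8, |M|=23/8
  updated: d(CMQ,GZ)=11/2, d(CMQ,T)=11/4
4. join CMQ+GZ (d=11/2, Q=-51/4) ⇒ CGMQZ; edges |CMQ|=15/8, |GZ|=29/8
  updated: d(CGMQZ,T)=7/8
5. join CGMQZ+T (d=7/8) ⇒ CGMQTZ; edges |CGMQZ|=7/16, |T|=7/16
final tree: ((((C:11/8,Q:13/8):61/8,M:23/8):15/8,(G:25/6,Z:-13/6):29/8):7/16,T:7/16)
total length: 175/8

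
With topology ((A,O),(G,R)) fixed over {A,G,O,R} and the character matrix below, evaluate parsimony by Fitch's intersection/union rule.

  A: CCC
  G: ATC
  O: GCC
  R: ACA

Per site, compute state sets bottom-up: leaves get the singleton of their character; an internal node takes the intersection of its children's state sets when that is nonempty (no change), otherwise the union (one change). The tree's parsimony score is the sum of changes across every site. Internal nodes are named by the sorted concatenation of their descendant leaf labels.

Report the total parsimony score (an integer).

site 0, node AO: A={C} ∪ O={G} → {C,G} (+1)
site 0, node GR: G={A} ∩ R={A} → {A} (+0)
site 0, node AGOR: AO={C,G} ∪ GR={A} → {A,C,G} (+1)
site 1, node AO: A={C} ∩ O={C} → {C} (+0)
site 1, node GR: G={T} ∪ R={C} → {C,T} (+1)
site 1, node AGOR: AO={C} ∩ GR={C,T} → {C} (+0)
site 2, node AO: A={C} ∩ O={C} → {C} (+0)
site 2, node GR: G={C} ∪ R={A} → {A,C} (+1)
site 2, node AGOR: AO={C} ∩ GR={A,C} → {C} (+0)
per-site changes: [2, 1, 1]; total = 4

4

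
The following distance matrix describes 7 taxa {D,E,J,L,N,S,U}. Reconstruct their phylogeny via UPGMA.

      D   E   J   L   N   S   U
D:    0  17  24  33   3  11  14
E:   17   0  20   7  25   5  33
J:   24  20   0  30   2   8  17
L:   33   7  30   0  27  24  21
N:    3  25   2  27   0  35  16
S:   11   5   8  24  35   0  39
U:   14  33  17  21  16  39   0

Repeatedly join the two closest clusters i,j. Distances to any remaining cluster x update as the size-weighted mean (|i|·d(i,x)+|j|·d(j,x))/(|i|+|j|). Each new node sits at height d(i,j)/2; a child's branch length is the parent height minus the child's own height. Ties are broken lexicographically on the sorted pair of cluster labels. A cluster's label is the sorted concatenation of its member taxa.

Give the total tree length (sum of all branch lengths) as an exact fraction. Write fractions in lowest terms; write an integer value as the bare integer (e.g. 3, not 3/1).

iteration 1: select J,N (d=2); attach at lengths (1, 1); label the merged cluster JN
  updated: d(D,JN)=27/2, d(E,JN)=45/2, d(JN,L)=57/2, d(JN,S)=43/2, d(JN,U)=33/2
iteration 2: select E,S (d=5); attach at lengths (5/2, 5/2); label the merged cluster ES
  updated: d(D,ES)=14, d(ES,JN)=22, d(ES,L)=31/2, d(ES,U)=36
iteration 3: select D,JN (d=27/2); attach at lengths (27/4, 23/4); label the merged cluster DJN
  updated: d(DJN,ES)=58/3, d(DJN,L)=30, d(DJN,U)=47/3
iteration 4: select ES,L (d=31/2); attach at lengths (21/4, 31/4); label the merged cluster ELS
  updated: d(DJN,ELS)=206/9, d(ELS,U)=31
iteration 5: select DJN,U (d=47/3); attach at lengths (13/12, 47/6); label the merged cluster DJNU
  updated: d(DJNU,ELS)=299/12
iteration 6: select DJNU,ELS (d=299/12); attach at lengths (37/8, 113/24); label the merged cluster DEJLNSU
final tree: (((D:27/4,(J:1,N:1):23/4):13/12,U:47/6):37/8,((E:5/2,S:5/2):21/4,L:31/4):113/24)
total length: 203/4

203/4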